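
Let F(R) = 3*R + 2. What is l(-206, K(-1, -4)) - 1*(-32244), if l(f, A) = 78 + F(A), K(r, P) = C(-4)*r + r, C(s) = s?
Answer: 32333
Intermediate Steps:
F(R) = 2 + 3*R
K(r, P) = -3*r (K(r, P) = -4*r + r = -3*r)
l(f, A) = 80 + 3*A (l(f, A) = 78 + (2 + 3*A) = 80 + 3*A)
l(-206, K(-1, -4)) - 1*(-32244) = (80 + 3*(-3*(-1))) - 1*(-32244) = (80 + 3*3) + 32244 = (80 + 9) + 32244 = 89 + 32244 = 32333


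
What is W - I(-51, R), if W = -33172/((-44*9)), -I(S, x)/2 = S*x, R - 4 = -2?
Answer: -11903/99 ≈ -120.23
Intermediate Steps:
R = 2 (R = 4 - 2 = 2)
I(S, x) = -2*S*x
W = 8293/99 (W = -33172/(-396) = -33172*(-1/396) = 8293/99 ≈ 83.768)
W - I(-51, R) = 8293/99 - (-2)*(-51)*2 = 8293/99 - 1*204 = 8293/99 - 204 = -11903/99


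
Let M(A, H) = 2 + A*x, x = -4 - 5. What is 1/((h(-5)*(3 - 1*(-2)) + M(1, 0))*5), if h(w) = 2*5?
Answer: 1/215 ≈ 0.0046512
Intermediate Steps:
x = -9
h(w) = 10
M(A, H) = 2 - 9*A (M(A, H) = 2 + A*(-9) = 2 - 9*A)
1/((h(-5)*(3 - 1*(-2)) + M(1, 0))*5) = 1/((10*(3 - 1*(-2)) + (2 - 9*1))*5) = 1/((10*(3 + 2) + (2 - 9))*5) = 1/((10*5 - 7)*5) = 1/((50 - 7)*5) = 1/(43*5) = 1/215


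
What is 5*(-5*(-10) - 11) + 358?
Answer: 553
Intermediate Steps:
5*(-5*(-10) - 11) + 358 = 5*(50 - 11) + 358 = 5*39 + 358 = 195 + 358 = 553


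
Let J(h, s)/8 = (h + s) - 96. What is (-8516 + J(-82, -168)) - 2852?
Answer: -14136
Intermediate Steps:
J(h, s) = -768 + 8*h + 8*s (J(h, s) = 8*((h + s) - 96) = 8*(-96 + h + s) = -768 + 8*h + 8*s)
(-8516 + J(-82, -168)) - 2852 = (-8516 + (-768 + 8*(-82) + 8*(-168))) - 2852 = (-8516 + (-768 - 656 - 1344)) - 2852 = (-8516 - 2768) - 2852 = -11284 - 2852 = -14136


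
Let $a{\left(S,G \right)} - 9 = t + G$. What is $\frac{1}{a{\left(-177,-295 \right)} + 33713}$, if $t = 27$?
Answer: $\frac{1}{33454} \approx 2.9892 \cdot 10^{-5}$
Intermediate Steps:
$a{\left(S,G \right)} = 36 + G$ ($a{\left(S,G \right)} = 9 + \left(27 + G\right) = 36 + G$)
$\frac{1}{a{\left(-177,-295 \right)} + 33713} = \frac{1}{\left(36 - 295\right) + 33713} = \frac{1}{-259 + 33713} = \frac{1}{33454}$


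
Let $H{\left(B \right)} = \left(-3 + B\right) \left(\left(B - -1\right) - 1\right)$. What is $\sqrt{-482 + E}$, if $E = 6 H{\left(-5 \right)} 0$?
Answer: $i \sqrt{482} \approx 21.954 i$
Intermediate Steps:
$H{\left(B \right)} = B \left(-3 + B\right)$ ($H{\left(B \right)} = \left(-3 + B\right) \left(\left(B + 1\right) - 1\right) = \left(-3 + B\right) \left(\left(1 + B\right) - 1\right) = \left(-3 + B\right) B = B \left(-3 + B\right)$)
$E = 0$ ($E = 6 - 5 \left(-3 - 5\right) 0 = 6 \left(-5\right) \left(-8\right) 0 = 6 \cdot 40 \cdot 0 = 6 \cdot 0 = 0$)
$\sqrt{-482 + E} = \sqrt{-482 + 0} = \sqrt{-482} = i \sqrt{482}$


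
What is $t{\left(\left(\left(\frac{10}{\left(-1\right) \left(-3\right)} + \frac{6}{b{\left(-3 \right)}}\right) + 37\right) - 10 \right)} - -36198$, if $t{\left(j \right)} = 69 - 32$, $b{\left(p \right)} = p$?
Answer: $36235$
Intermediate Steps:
$t{\left(j \right)} = 37$
$t{\left(\left(\left(\frac{10}{\left(-1\right) \left(-3\right)} + \frac{6}{b{\left(-3 \right)}}\right) + 37\right) - 10 \right)} - -36198 = 37 - -36198 = 37 + 36198 = 36235$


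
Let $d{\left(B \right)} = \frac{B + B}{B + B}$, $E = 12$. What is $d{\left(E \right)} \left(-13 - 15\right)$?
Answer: $-28$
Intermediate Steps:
$d{\left(B \right)} = 1$ ($d{\left(B \right)} = \frac{2 B}{2 B} = 2 B \frac{1}{2 B} = 1$)
$d{\left(E \right)} \left(-13 - 15\right) = 1 \left(-13 - 15\right) = 1 \left(-28\right) = -28$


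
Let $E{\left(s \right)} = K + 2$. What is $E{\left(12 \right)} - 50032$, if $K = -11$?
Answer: $-50041$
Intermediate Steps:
$E{\left(s \right)} = -9$ ($E{\left(s \right)} = -11 + 2 = -9$)
$E{\left(12 \right)} - 50032 = -9 - 50032 = -50041$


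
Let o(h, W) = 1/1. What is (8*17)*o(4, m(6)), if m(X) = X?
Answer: 136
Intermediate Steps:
o(h, W) = 1
(8*17)*o(4, m(6)) = (8*17)*1 = 136*1 = 136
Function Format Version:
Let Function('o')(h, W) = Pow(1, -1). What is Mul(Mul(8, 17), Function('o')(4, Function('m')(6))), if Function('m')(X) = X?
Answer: 136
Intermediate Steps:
Function('o')(h, W) = 1
Mul(Mul(8, 17), Function('o')(4, Function('m')(6))) = Mul(Mul(8, 17), 1) = Mul(136, 1) = 136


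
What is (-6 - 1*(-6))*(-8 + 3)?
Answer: 0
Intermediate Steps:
(-6 - 1*(-6))*(-8 + 3) = (-6 + 6)*(-5) = 0*(-5) = 0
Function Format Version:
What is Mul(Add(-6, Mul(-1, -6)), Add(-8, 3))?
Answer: 0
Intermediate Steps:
Mul(Add(-6, Mul(-1, -6)), Add(-8, 3)) = Mul(Add(-6, 6), -5) = Mul(0, -5) = 0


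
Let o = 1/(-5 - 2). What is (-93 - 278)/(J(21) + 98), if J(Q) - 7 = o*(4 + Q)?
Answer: -2597/710 ≈ -3.6577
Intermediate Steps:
o = -⅐ (o = 1/(-7) = -⅐ ≈ -0.14286)
J(Q) = 45/7 - Q/7 (J(Q) = 7 - (4 + Q)/7 = 7 + (-4/7 - Q/7) = 45/7 - Q/7)
(-93 - 278)/(J(21) + 98) = (-93 - 278)/((45/7 - ⅐*21) + 98) = -371/((45/7 - 3) + 98) = -371/(24/7 + 98) = -371/710/7 = -371*7/710 = -2597/710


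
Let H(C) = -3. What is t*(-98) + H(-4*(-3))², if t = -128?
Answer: 12553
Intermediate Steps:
t*(-98) + H(-4*(-3))² = -128*(-98) + (-3)² = 12544 + 9 = 12553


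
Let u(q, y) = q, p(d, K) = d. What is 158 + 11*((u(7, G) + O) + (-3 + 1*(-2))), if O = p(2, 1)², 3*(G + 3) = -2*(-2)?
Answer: 224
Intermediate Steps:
G = -5/3 (G = -3 + (-2*(-2))/3 = -3 + (⅓)*4 = -3 + 4/3 = -5/3 ≈ -1.6667)
O = 4 (O = 2² = 4)
158 + 11*((u(7, G) + O) + (-3 + 1*(-2))) = 158 + 11*((7 + 4) + (-3 + 1*(-2))) = 158 + 11*(11 + (-3 - 2)) = 158 + 11*(11 - 5) = 158 + 11*6 = 158 + 66 = 224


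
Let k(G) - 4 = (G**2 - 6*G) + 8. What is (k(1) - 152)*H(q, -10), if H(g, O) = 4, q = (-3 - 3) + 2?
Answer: -580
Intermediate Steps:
q = -4 (q = -6 + 2 = -4)
k(G) = 12 + G**2 - 6*G (k(G) = 4 + ((G**2 - 6*G) + 8) = 4 + (8 + G**2 - 6*G) = 12 + G**2 - 6*G)
(k(1) - 152)*H(q, -10) = ((12 + 1**2 - 6*1) - 152)*4 = ((12 + 1 - 6) - 152)*4 = (7 - 152)*4 = -145*4 = -580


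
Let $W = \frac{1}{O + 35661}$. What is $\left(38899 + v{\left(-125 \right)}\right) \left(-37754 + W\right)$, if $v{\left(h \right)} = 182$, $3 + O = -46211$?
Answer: $- \frac{15570572412003}{10553} \approx -1.4755 \cdot 10^{9}$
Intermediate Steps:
$O = -46214$ ($O = -3 - 46211 = -46214$)
$W = - \frac{1}{10553}$ ($W = \frac{1}{-46214 + 35661} = \frac{1}{-10553} = - \frac{1}{10553} \approx -9.476 \cdot 10^{-5}$)
$\left(38899 + v{\left(-125 \right)}\right) \left(-37754 + W\right) = \left(38899 + 182\right) \left(-37754 - \frac{1}{10553}\right) = 39081 \left(- \frac{398417963}{10553}\right) = - \frac{15570572412003}{10553}$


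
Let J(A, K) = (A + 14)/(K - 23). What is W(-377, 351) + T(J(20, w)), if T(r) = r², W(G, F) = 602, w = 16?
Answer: 30654/49 ≈ 625.59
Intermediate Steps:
J(A, K) = (14 + A)/(-23 + K)
W(-377, 351) + T(J(20, w)) = 602 + ((14 + 20)/(-23 + 16))² = 602 + (34/(-7))² = 602 + (-⅐*34)² = 602 + (-34/7)² = 602 + 1156/49 = 30654/49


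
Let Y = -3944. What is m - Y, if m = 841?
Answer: 4785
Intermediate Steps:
m - Y = 841 - 1*(-3944) = 841 + 3944 = 4785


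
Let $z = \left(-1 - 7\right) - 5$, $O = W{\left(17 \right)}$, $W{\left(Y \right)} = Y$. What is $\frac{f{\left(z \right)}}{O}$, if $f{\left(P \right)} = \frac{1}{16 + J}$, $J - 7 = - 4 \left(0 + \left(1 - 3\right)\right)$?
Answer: $\frac{1}{527} \approx 0.0018975$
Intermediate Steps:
$O = 17$
$z = -13$ ($z = -8 - 5 = -13$)
$J = 15$ ($J = 7 - 4 \left(0 + \left(1 - 3\right)\right) = 7 - 4 \left(0 - 2\right) = 7 - -8 = 7 + 8 = 15$)
$f{\left(P \right)} = \frac{1}{31}$ ($f{\left(P \right)} = \frac{1}{16 + 15} = \frac{1}{31}$)
$\frac{f{\left(z \right)}}{O} = \frac{1}{31 \cdot 17} = \frac{1}{31} \cdot \frac{1}{17} = \frac{1}{527}$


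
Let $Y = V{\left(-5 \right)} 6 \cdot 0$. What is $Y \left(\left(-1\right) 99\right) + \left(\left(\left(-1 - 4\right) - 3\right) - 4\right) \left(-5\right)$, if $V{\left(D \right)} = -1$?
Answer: $60$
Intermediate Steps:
$Y = 0$ ($Y = \left(-1\right) 6 \cdot 0 = \left(-6\right) 0 = 0$)
$Y \left(\left(-1\right) 99\right) + \left(\left(\left(-1 - 4\right) - 3\right) - 4\right) \left(-5\right) = 0 \left(\left(-1\right) 99\right) + \left(\left(\left(-1 - 4\right) - 3\right) - 4\right) \left(-5\right) = 0 \left(-99\right) + \left(\left(-5 - 3\right) - 4\right) \left(-5\right) = 0 + \left(-8 - 4\right) \left(-5\right) = 0 - -60 = 0 + 60 = 60$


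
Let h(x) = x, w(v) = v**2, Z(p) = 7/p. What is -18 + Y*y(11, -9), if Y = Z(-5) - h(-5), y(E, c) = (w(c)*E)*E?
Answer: 176328/5 ≈ 35266.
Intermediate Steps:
y(E, c) = E**2*c**2 (y(E, c) = (c**2*E)*E = (E*c**2)*E = E**2*c**2)
Y = 18/5 (Y = 7/(-5) - 1*(-5) = 7*(-1/5) + 5 = -7/5 + 5 = 18/5 ≈ 3.6000)
-18 + Y*y(11, -9) = -18 + 18*(11**2*(-9)**2)/5 = -18 + 18*(121*81)/5 = -18 + (18/5)*9801 = -18 + 176418/5 = 176328/5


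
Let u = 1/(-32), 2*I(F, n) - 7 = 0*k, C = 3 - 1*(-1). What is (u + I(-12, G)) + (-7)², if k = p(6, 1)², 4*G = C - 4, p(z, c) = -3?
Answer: 1679/32 ≈ 52.469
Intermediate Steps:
C = 4 (C = 3 + 1 = 4)
G = 0 (G = (4 - 4)/4 = (¼)*0 = 0)
k = 9 (k = (-3)² = 9)
I(F, n) = 7/2 (I(F, n) = 7/2 + (0*9)/2 = 7/2 + (½)*0 = 7/2 + 0 = 7/2)
u = -1/32 ≈ -0.031250
(u + I(-12, G)) + (-7)² = (-1/32 + 7/2) + (-7)² = 111/32 + 49 = 1679/32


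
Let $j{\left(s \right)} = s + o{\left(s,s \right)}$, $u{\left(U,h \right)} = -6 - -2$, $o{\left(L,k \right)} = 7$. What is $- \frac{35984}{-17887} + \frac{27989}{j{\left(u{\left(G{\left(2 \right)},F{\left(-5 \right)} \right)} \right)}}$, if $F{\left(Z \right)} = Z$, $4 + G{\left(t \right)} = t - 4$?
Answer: $\frac{500747195}{53661} \approx 9331.7$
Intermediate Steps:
$G{\left(t \right)} = -8 + t$ ($G{\left(t \right)} = -4 + \left(t - 4\right) = -4 + \left(-4 + t\right) = -8 + t$)
$u{\left(U,h \right)} = -4$ ($u{\left(U,h \right)} = -6 + 2 = -4$)
$j{\left(s \right)} = 7 + s$ ($j{\left(s \right)} = s + 7 = 7 + s$)
$- \frac{35984}{-17887} + \frac{27989}{j{\left(u{\left(G{\left(2 \right)},F{\left(-5 \right)} \right)} \right)}} = - \frac{35984}{-17887} + \frac{27989}{7 - 4} = \left(-35984\right) \left(- \frac{1}{17887}\right) + \frac{27989}{3} = \frac{35984}{17887} + 27989 \cdot \frac{1}{3} = \frac{35984}{17887} + \frac{27989}{3} = \frac{500747195}{53661}$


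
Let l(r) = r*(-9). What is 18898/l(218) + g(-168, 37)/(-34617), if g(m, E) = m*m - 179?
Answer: -118202726/11319759 ≈ -10.442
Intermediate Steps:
l(r) = -9*r
g(m, E) = -179 + m**2 (g(m, E) = m**2 - 179 = -179 + m**2)
18898/l(218) + g(-168, 37)/(-34617) = 18898/((-9*218)) + (-179 + (-168)**2)/(-34617) = 18898/(-1962) + (-179 + 28224)*(-1/34617) = 18898*(-1/1962) + 28045*(-1/34617) = -9449/981 - 28045/34617 = -118202726/11319759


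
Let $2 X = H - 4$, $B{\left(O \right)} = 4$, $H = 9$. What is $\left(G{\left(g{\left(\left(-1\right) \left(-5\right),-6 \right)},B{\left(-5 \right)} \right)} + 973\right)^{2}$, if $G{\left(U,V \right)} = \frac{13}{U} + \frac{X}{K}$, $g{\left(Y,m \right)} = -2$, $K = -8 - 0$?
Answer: $\frac{238980681}{256} \approx 9.3352 \cdot 10^{5}$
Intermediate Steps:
$K = -8$ ($K = -8 + 0 = -8$)
$X = \frac{5}{2}$ ($X = \frac{9 - 4}{2} = \frac{1}{2} \cdot 5 = \frac{5}{2} \approx 2.5$)
$G{\left(U,V \right)} = - \frac{5}{16} + \frac{13}{U}$ ($G{\left(U,V \right)} = \frac{13}{U} + \frac{5}{2 \left(-8\right)} = \frac{13}{U} + \frac{5}{2} \left(- \frac{1}{8}\right) = \frac{13}{U} - \frac{5}{16} = - \frac{5}{16} + \frac{13}{U}$)
$\left(G{\left(g{\left(\left(-1\right) \left(-5\right),-6 \right)},B{\left(-5 \right)} \right)} + 973\right)^{2} = \left(\left(- \frac{5}{16} + \frac{13}{-2}\right) + 973\right)^{2} = \left(\left(- \frac{5}{16} + 13 \left(- \frac{1}{2}\right)\right) + 973\right)^{2} = \left(\left(- \frac{5}{16} - \frac{13}{2}\right) + 973\right)^{2} = \left(- \frac{109}{16} + 973\right)^{2} = \left(\frac{15459}{16}\right)^{2} = \frac{238980681}{256}$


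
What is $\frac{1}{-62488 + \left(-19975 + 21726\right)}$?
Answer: $- \frac{1}{60737} \approx -1.6464 \cdot 10^{-5}$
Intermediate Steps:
$\frac{1}{-62488 + \left(-19975 + 21726\right)} = \frac{1}{-62488 + 1751} = \frac{1}{-60737} = - \frac{1}{60737}$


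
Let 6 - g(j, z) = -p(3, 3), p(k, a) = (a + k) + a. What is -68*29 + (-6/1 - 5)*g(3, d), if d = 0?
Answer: -2137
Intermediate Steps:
p(k, a) = k + 2*a
g(j, z) = 15 (g(j, z) = 6 - (-1)*(3 + 2*3) = 6 - (-1)*(3 + 6) = 6 - (-1)*9 = 6 - 1*(-9) = 6 + 9 = 15)
-68*29 + (-6/1 - 5)*g(3, d) = -68*29 + (-6/1 - 5)*15 = -1972 + (-6*1 - 5)*15 = -1972 + (-6 - 5)*15 = -1972 - 11*15 = -1972 - 165 = -2137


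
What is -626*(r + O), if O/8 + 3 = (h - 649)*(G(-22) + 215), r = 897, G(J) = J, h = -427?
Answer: 1039454846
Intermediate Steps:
O = -1661368 (O = -24 + 8*((-427 - 649)*(-22 + 215)) = -24 + 8*(-1076*193) = -24 + 8*(-207668) = -24 - 1661344 = -1661368)
-626*(r + O) = -626*(897 - 1661368) = -626*(-1660471) = 1039454846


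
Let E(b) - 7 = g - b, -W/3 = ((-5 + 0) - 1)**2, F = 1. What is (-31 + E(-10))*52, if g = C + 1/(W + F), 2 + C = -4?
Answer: -111332/107 ≈ -1040.5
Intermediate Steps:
W = -108 (W = -3*((-5 + 0) - 1)**2 = -3*(-5 - 1)**2 = -3*(-6)**2 = -3*36 = -108)
C = -6 (C = -2 - 4 = -6)
g = -643/107 (g = -6 + 1/(-108 + 1) = -6 + 1/(-107) = -6 - 1/107 = -643/107 ≈ -6.0093)
E(b) = 106/107 - b (E(b) = 7 + (-643/107 - b) = 106/107 - b)
(-31 + E(-10))*52 = (-31 + (106/107 - 1*(-10)))*52 = (-31 + (106/107 + 10))*52 = (-31 + 1176/107)*52 = -2141/107*52 = -111332/107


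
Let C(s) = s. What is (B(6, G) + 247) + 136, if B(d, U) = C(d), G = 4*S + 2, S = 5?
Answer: 389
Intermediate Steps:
G = 22 (G = 4*5 + 2 = 20 + 2 = 22)
B(d, U) = d
(B(6, G) + 247) + 136 = (6 + 247) + 136 = 253 + 136 = 389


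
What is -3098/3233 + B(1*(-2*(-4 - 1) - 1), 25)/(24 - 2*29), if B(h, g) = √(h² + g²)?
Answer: -3098/3233 - √706/34 ≈ -1.7397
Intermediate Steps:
B(h, g) = √(g² + h²)
-3098/3233 + B(1*(-2*(-4 - 1) - 1), 25)/(24 - 2*29) = -3098/3233 + √(25² + (1*(-2*(-4 - 1) - 1))²)/(24 - 2*29) = -3098*1/3233 + √(625 + (1*(-2*(-5) - 1))²)/(24 - 58) = -3098/3233 + √(625 + (1*(10 - 1))²)/(-34) = -3098/3233 + √(625 + (1*9)²)*(-1/34) = -3098/3233 + √(625 + 9²)*(-1/34) = -3098/3233 + √(625 + 81)*(-1/34) = -3098/3233 + √706*(-1/34) = -3098/3233 - √706/34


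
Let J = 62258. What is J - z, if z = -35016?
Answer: 97274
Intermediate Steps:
J - z = 62258 - 1*(-35016) = 62258 + 35016 = 97274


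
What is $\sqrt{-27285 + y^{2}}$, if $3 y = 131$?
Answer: $\frac{2 i \sqrt{57101}}{3} \approx 159.31 i$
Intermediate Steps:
$y = \frac{131}{3}$ ($y = \frac{1}{3} \cdot 131 = \frac{131}{3} \approx 43.667$)
$\sqrt{-27285 + y^{2}} = \sqrt{-27285 + \left(\frac{131}{3}\right)^{2}} = \sqrt{-27285 + \frac{17161}{9}} = \sqrt{- \frac{228404}{9}} = \frac{2 i \sqrt{57101}}{3}$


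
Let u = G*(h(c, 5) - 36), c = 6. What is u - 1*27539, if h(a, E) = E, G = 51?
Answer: -29120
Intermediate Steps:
u = -1581 (u = 51*(5 - 36) = 51*(-31) = -1581)
u - 1*27539 = -1581 - 1*27539 = -1581 - 27539 = -29120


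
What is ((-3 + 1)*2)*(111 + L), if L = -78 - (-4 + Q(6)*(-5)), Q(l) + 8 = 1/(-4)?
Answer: 17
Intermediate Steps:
Q(l) = -33/4 (Q(l) = -8 + 1/(-4) = -8 - ¼ = -33/4)
L = -461/4 (L = -78 - (-4 - 33/4*(-5)) = -78 - (-4 + 165/4) = -78 - 1*149/4 = -78 - 149/4 = -461/4 ≈ -115.25)
((-3 + 1)*2)*(111 + L) = ((-3 + 1)*2)*(111 - 461/4) = -2*2*(-17/4) = -4*(-17/4) = 17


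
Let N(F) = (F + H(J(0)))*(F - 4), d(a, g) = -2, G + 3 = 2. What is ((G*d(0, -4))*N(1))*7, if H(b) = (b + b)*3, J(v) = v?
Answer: -42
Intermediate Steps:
G = -1 (G = -3 + 2 = -1)
H(b) = 6*b (H(b) = (2*b)*3 = 6*b)
N(F) = F*(-4 + F) (N(F) = (F + 6*0)*(F - 4) = (F + 0)*(-4 + F) = F*(-4 + F))
((G*d(0, -4))*N(1))*7 = ((-1*(-2))*(1*(-4 + 1)))*7 = (2*(1*(-3)))*7 = (2*(-3))*7 = -6*7 = -42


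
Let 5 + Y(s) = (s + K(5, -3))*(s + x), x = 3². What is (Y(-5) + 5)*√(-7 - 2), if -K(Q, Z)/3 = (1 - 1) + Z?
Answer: 48*I ≈ 48.0*I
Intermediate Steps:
x = 9
K(Q, Z) = -3*Z (K(Q, Z) = -3*((1 - 1) + Z) = -3*(0 + Z) = -3*Z)
Y(s) = -5 + (9 + s)² (Y(s) = -5 + (s - 3*(-3))*(s + 9) = -5 + (s + 9)*(9 + s) = -5 + (9 + s)*(9 + s) = -5 + (9 + s)²)
(Y(-5) + 5)*√(-7 - 2) = ((76 + (-5)² + 18*(-5)) + 5)*√(-7 - 2) = ((76 + 25 - 90) + 5)*√(-9) = (11 + 5)*(3*I) = 16*(3*I) = 48*I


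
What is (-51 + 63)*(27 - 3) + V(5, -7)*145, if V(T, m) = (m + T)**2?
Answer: 868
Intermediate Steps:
V(T, m) = (T + m)**2
(-51 + 63)*(27 - 3) + V(5, -7)*145 = (-51 + 63)*(27 - 3) + (5 - 7)**2*145 = 12*24 + (-2)**2*145 = 288 + 4*145 = 288 + 580 = 868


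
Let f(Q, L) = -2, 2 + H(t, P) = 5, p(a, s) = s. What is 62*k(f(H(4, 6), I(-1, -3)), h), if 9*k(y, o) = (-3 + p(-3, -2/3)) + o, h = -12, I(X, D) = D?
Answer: -2914/27 ≈ -107.93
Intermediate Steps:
H(t, P) = 3 (H(t, P) = -2 + 5 = 3)
k(y, o) = -11/27 + o/9 (k(y, o) = ((-3 - 2/3) + o)/9 = (-11/3 + o)/9 = -11/27 + o/9)
62*k(f(H(4, 6), I(-1, -3)), h) = 62*(-11/27 + (1/9)*(-12)) = 62*(-11/27 - 4/3) = 62*(-47/27) = -2914/27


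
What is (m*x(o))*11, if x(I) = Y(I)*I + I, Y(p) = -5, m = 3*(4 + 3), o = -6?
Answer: 5544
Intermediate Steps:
m = 21 (m = 3*7 = 21)
x(I) = -4*I (x(I) = -5*I + I = -4*I)
(m*x(o))*11 = (21*(-4*(-6)))*11 = (21*24)*11 = 504*11 = 5544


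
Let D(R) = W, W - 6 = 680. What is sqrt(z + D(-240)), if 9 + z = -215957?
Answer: 12*I*sqrt(1495) ≈ 463.98*I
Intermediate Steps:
W = 686 (W = 6 + 680 = 686)
D(R) = 686
z = -215966 (z = -9 - 215957 = -215966)
sqrt(z + D(-240)) = sqrt(-215966 + 686) = sqrt(-215280) = 12*I*sqrt(1495)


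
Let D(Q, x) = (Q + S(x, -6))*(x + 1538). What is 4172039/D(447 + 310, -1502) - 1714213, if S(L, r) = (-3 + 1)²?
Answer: -46958407309/27396 ≈ -1.7141e+6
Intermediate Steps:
S(L, r) = 4 (S(L, r) = (-2)² = 4)
D(Q, x) = (4 + Q)*(1538 + x) (D(Q, x) = (Q + 4)*(x + 1538) = (4 + Q)*(1538 + x))
4172039/D(447 + 310, -1502) - 1714213 = 4172039/(6152 + 4*(-1502) + 1538*(447 + 310) + (447 + 310)*(-1502)) - 1714213 = 4172039/(6152 - 6008 + 1538*757 + 757*(-1502)) - 1714213 = 4172039/(6152 - 6008 + 1164266 - 1137014) - 1714213 = 4172039/27396 - 1714213 = -46958407309/27396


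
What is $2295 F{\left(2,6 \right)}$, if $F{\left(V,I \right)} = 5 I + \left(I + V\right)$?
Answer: $87210$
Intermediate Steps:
$F{\left(V,I \right)} = V + 6 I$
$2295 F{\left(2,6 \right)} = 2295 \left(2 + 6 \cdot 6\right) = 2295 \left(2 + 36\right) = 2295 \cdot 38 = 87210$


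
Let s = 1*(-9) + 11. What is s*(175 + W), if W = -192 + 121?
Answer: 208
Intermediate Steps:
W = -71
s = 2 (s = -9 + 11 = 2)
s*(175 + W) = 2*(175 - 71) = 2*104 = 208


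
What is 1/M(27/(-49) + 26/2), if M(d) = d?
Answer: 49/610 ≈ 0.080328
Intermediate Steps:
1/M(27/(-49) + 26/2) = 1/(27/(-49) + 26/2) = 1/(27*(-1/49) + 26*(½)) = 1/(-27/49 + 13) = 1/(610/49) = 49/610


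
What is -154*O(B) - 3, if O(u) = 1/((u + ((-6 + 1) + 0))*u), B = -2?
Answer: -14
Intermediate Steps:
O(u) = 1/(u*(-5 + u)) (O(u) = 1/((u + (-5 + 0))*u) = 1/((u - 5)*u) = 1/((-5 + u)*u) = 1/(u*(-5 + u)))
-154*O(B) - 3 = -154/((-2)*(-5 - 2)) - 3 = -(-77)/(-7) - 3 = -(-77)*(-1)/7 - 3 = -154*1/14 - 3 = -11 - 3 = -14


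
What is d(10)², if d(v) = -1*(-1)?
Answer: 1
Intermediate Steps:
d(v) = 1
d(10)² = 1² = 1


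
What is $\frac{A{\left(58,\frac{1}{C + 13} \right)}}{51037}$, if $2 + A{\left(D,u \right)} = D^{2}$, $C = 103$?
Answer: $\frac{3362}{51037} \approx 0.065874$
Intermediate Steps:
$A{\left(D,u \right)} = -2 + D^{2}$
$\frac{A{\left(58,\frac{1}{C + 13} \right)}}{51037} = \frac{-2 + 58^{2}}{51037} = \left(-2 + 3364\right) \frac{1}{51037} = 3362 \cdot \frac{1}{51037} = \frac{3362}{51037}$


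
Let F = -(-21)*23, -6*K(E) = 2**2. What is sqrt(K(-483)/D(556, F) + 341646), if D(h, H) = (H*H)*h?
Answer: sqrt(55437380770383030)/402822 ≈ 584.50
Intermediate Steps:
K(E) = -2/3 (K(E) = -1/6*2**2 = -1/6*4 = -2/3)
F = 483 (F = -1*(-483) = 483)
D(h, H) = h*H**2 (D(h, H) = H**2*h = h*H**2)
sqrt(K(-483)/D(556, F) + 341646) = sqrt(-2/(3*(556*483**2)) + 341646) = sqrt(-2/(3*(556*233289)) + 341646) = sqrt(-2/3/129708684 + 341646) = sqrt(-2/3*1/129708684 + 341646) = sqrt(-1/194563026 + 341646) = sqrt(66471679580795/194563026) = sqrt(55437380770383030)/402822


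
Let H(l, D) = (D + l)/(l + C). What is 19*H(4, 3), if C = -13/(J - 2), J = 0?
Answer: 38/3 ≈ 12.667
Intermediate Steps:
C = 13/2 (C = -13/(0 - 2) = -13/(-2) = -13*(-1/2) = 13/2 ≈ 6.5000)
H(l, D) = (D + l)/(13/2 + l) (H(l, D) = (D + l)/(l + 13/2) = (D + l)/(13/2 + l))
19*H(4, 3) = 19*(2*(3 + 4)/(13 + 2*4)) = 19*(2*7/(13 + 8)) = 19*(2*7/21) = 19*(2*(1/21)*7) = 19*(2/3) = 38/3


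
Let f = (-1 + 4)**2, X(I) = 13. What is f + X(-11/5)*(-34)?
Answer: -433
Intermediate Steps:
f = 9 (f = 3**2 = 9)
f + X(-11/5)*(-34) = 9 + 13*(-34) = 9 - 442 = -433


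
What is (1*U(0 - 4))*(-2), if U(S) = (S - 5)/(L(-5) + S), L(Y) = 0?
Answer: -9/2 ≈ -4.5000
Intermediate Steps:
U(S) = (-5 + S)/S (U(S) = (S - 5)/(0 + S) = (-5 + S)/S)
(1*U(0 - 4))*(-2) = (1*((-5 + (0 - 4))/(0 - 4)))*(-2) = (1*((-5 - 4)/(-4)))*(-2) = (1*(-¼*(-9)))*(-2) = (1*(9/4))*(-2) = (9/4)*(-2) = -9/2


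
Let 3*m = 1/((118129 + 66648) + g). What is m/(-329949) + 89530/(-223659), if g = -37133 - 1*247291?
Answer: -981201886344679/2451185442907659 ≈ -0.40030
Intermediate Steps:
g = -284424 (g = -37133 - 247291 = -284424)
m = -1/298941 (m = 1/(3*((118129 + 66648) - 284424)) = 1/(3*(184777 - 284424)) = (1/3)/(-99647) = (1/3)*(-1/99647) = -1/298941 ≈ -3.3451e-6)
m/(-329949) + 89530/(-223659) = -1/298941/(-329949) + 89530/(-223659) = -1/298941*(-1/329949) + 89530*(-1/223659) = 1/98635284009 - 89530/223659 = -981201886344679/2451185442907659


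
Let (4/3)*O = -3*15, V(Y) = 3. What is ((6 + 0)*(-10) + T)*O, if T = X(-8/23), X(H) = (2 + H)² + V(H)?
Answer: 3875715/2116 ≈ 1831.6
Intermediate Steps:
X(H) = 3 + (2 + H)² (X(H) = (2 + H)² + 3 = 3 + (2 + H)²)
T = 3031/529 (T = 3 + (2 - 8/23)² = 3 + (38/23)² = 3 + 1444/529 = 3031/529 ≈ 5.7297)
O = -135/4 (O = 3*(-3*15)/4 = (¾)*(-45) = -135/4 ≈ -33.750)
((6 + 0)*(-10) + T)*O = ((6 + 0)*(-10) + 3031/529)*(-135/4) = (6*(-10) + 3031/529)*(-135/4) = (-60 + 3031/529)*(-135/4) = -28709/529*(-135/4) = 3875715/2116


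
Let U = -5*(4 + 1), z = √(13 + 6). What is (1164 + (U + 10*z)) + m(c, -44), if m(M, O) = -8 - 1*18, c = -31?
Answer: 1113 + 10*√19 ≈ 1156.6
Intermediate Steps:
z = √19 ≈ 4.3589
m(M, O) = -26 (m(M, O) = -8 - 18 = -26)
U = -25 (U = -5*5 = -25)
(1164 + (U + 10*z)) + m(c, -44) = (1164 + (-25 + 10*√19)) - 26 = (1139 + 10*√19) - 26 = 1113 + 10*√19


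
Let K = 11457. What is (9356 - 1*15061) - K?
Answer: -17162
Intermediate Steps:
(9356 - 1*15061) - K = (9356 - 1*15061) - 1*11457 = (9356 - 15061) - 11457 = -5705 - 11457 = -17162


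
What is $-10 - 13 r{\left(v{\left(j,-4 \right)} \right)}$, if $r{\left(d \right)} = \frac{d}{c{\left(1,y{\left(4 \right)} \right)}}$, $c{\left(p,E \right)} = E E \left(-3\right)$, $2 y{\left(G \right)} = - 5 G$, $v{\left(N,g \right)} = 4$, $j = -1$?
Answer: $- \frac{737}{75} \approx -9.8267$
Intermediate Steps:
$y{\left(G \right)} = - \frac{5 G}{2}$ ($y{\left(G \right)} = \frac{\left(-5\right) G}{2} = - \frac{5 G}{2}$)
$c{\left(p,E \right)} = - 3 E^{2}$ ($c{\left(p,E \right)} = E^{2} \left(-3\right) = - 3 E^{2}$)
$r{\left(d \right)} = - \frac{d}{300}$ ($r{\left(d \right)} = \frac{d}{\left(-3\right) \left(\left(- \frac{5}{2}\right) 4\right)^{2}} = \frac{d}{\left(-3\right) \left(-10\right)^{2}} = \frac{d}{\left(-3\right) 100} = \frac{d}{-300} = d \left(- \frac{1}{300}\right) = - \frac{d}{300}$)
$-10 - 13 r{\left(v{\left(j,-4 \right)} \right)} = -10 - 13 \left(\left(- \frac{1}{300}\right) 4\right) = -10 - - \frac{13}{75} = -10 + \frac{13}{75} = - \frac{737}{75}$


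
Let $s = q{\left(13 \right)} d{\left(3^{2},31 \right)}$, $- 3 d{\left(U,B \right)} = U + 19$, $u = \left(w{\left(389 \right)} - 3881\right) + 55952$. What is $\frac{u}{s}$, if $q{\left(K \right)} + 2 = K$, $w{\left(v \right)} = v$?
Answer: $- \frac{39345}{77} \approx -510.97$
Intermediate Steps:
$q{\left(K \right)} = -2 + K$
$u = 52460$ ($u = \left(389 - 3881\right) + 55952 = -3492 + 55952 = 52460$)
$d{\left(U,B \right)} = - \frac{19}{3} - \frac{U}{3}$ ($d{\left(U,B \right)} = - \frac{U + 19}{3} = - \frac{19 + U}{3} = - \frac{19}{3} - \frac{U}{3}$)
$s = - \frac{308}{3}$ ($s = \left(-2 + 13\right) \left(- \frac{19}{3} - \frac{3^{2}}{3}\right) = 11 \left(- \frac{19}{3} - 3\right) = 11 \left(- \frac{28}{3}\right) = - \frac{308}{3} \approx -102.67$)
$\frac{u}{s} = \frac{52460}{- \frac{308}{3}} = 52460 \left(- \frac{3}{308}\right) = - \frac{39345}{77}$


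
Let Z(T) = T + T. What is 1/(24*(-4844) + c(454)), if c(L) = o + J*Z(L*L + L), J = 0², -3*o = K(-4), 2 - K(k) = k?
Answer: -1/116258 ≈ -8.6016e-6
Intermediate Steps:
K(k) = 2 - k
Z(T) = 2*T
o = -2 (o = -(2 - 1*(-4))/3 = -(2 + 4)/3 = -⅓*6 = -2)
J = 0
c(L) = -2 (c(L) = -2 + 0*(2*(L*L + L)) = -2 + 0*(2*(L² + L)) = -2 + 0*(2*(L + L²)) = -2 + 0*(2*L + 2*L²) = -2 + 0 = -2)
1/(24*(-4844) + c(454)) = 1/(24*(-4844) - 2) = 1/(-116256 - 2) = 1/(-116258) = -1/116258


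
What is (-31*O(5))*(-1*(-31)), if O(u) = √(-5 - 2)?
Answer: -961*I*√7 ≈ -2542.6*I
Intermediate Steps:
O(u) = I*√7 (O(u) = √(-7) = I*√7)
(-31*O(5))*(-1*(-31)) = (-31*I*√7)*(-1*(-31)) = -31*I*√7*31 = -961*I*√7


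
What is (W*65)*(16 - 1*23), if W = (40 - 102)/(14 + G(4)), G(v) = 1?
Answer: 5642/3 ≈ 1880.7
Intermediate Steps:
W = -62/15 (W = (40 - 102)/(14 + 1) = -62/15 ≈ -4.1333)
(W*65)*(16 - 1*23) = (-62/15*65)*(16 - 1*23) = -806*(16 - 23)/3 = -806/3*(-7) = 5642/3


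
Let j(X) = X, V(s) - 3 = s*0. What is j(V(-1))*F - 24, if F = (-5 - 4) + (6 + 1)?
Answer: -30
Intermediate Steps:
V(s) = 3 (V(s) = 3 + s*0 = 3 + 0 = 3)
F = -2 (F = -9 + 7 = -2)
j(V(-1))*F - 24 = 3*(-2) - 24 = -6 - 24 = -30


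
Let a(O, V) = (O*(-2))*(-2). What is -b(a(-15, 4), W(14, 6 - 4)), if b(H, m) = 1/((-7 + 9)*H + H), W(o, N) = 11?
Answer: 1/180 ≈ 0.0055556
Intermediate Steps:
a(O, V) = 4*O (a(O, V) = -2*O*(-2) = 4*O)
b(H, m) = 1/(3*H) (b(H, m) = 1/(2*H + H) = 1/(3*H))
-b(a(-15, 4), W(14, 6 - 4)) = -1/(3*(4*(-15))) = -1/(3*(-60)) = -(-1)/(3*60) = -1*(-1/180) = 1/180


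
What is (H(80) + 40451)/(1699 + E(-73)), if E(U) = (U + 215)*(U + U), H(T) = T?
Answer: -40531/19033 ≈ -2.1295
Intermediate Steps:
E(U) = 2*U*(215 + U) (E(U) = (215 + U)*(2*U) = 2*U*(215 + U))
(H(80) + 40451)/(1699 + E(-73)) = (80 + 40451)/(1699 + 2*(-73)*(215 - 73)) = 40531/(1699 + 2*(-73)*142) = 40531/(1699 - 20732) = 40531/(-19033) = 40531*(-1/19033) = -40531/19033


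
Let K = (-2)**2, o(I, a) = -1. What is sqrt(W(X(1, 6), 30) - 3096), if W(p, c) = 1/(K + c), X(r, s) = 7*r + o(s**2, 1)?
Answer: I*sqrt(3578942)/34 ≈ 55.641*I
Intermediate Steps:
K = 4
X(r, s) = -1 + 7*r (X(r, s) = 7*r - 1 = -1 + 7*r)
W(p, c) = 1/(4 + c)
sqrt(W(X(1, 6), 30) - 3096) = sqrt(1/(4 + 30) - 3096) = sqrt(1/34 - 3096) = sqrt(-105263/34) = I*sqrt(3578942)/34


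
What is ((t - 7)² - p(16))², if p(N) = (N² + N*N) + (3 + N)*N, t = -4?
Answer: 483025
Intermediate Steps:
p(N) = 2*N² + N*(3 + N) (p(N) = (N² + N²) + N*(3 + N) = 2*N² + N*(3 + N))
((t - 7)² - p(16))² = ((-4 - 7)² - 3*16*(1 + 16))² = ((-11)² - 3*16*17)² = (121 - 1*816)² = (121 - 816)² = (-695)² = 483025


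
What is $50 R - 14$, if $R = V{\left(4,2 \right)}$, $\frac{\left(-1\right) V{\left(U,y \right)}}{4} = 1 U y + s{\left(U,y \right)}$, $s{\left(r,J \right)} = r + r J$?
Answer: $-4014$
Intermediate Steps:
$s{\left(r,J \right)} = r + J r$
$V{\left(U,y \right)} = - 4 U y - 4 U \left(1 + y\right)$ ($V{\left(U,y \right)} = - 4 \left(1 U y + U \left(1 + y\right)\right) = - 4 \left(U y + U \left(1 + y\right)\right) = - 4 U y - 4 U \left(1 + y\right)$)
$R = -80$ ($R = 4 \cdot 4 \left(-1 - 4\right) = 4 \cdot 4 \left(-5\right) = -80$)
$50 R - 14 = 50 \left(-80\right) - 14 = -4000 - 14 = -4014$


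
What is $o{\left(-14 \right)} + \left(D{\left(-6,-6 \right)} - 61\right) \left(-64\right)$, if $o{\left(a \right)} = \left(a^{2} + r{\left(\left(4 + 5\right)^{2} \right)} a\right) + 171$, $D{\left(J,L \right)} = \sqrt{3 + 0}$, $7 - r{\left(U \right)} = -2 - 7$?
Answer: $4047 - 64 \sqrt{3} \approx 3936.1$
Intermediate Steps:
$r{\left(U \right)} = 16$ ($r{\left(U \right)} = 7 - \left(-2 - 7\right) = 7 - -9 = 7 + 9 = 16$)
$D{\left(J,L \right)} = \sqrt{3}$
$o{\left(a \right)} = 171 + a^{2} + 16 a$ ($o{\left(a \right)} = \left(a^{2} + 16 a\right) + 171 = 171 + a^{2} + 16 a$)
$o{\left(-14 \right)} + \left(D{\left(-6,-6 \right)} - 61\right) \left(-64\right) = \left(171 + \left(-14\right)^{2} + 16 \left(-14\right)\right) + \left(\sqrt{3} - 61\right) \left(-64\right) = \left(171 + 196 - 224\right) + \left(-61 + \sqrt{3}\right) \left(-64\right) = 143 + \left(3904 - 64 \sqrt{3}\right) = 4047 - 64 \sqrt{3}$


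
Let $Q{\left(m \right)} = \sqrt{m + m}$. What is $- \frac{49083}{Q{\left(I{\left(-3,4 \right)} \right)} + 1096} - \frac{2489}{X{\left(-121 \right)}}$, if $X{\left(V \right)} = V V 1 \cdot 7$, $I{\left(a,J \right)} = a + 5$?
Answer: $- \frac{1677700781}{37510242} \approx -44.726$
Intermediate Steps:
$I{\left(a,J \right)} = 5 + a$
$Q{\left(m \right)} = \sqrt{2} \sqrt{m}$ ($Q{\left(m \right)} = \sqrt{2 m} = \sqrt{2} \sqrt{m}$)
$X{\left(V \right)} = 7 V^{2}$ ($X{\left(V \right)} = V^{2} \cdot 1 \cdot 7 = V^{2} \cdot 7 = 7 V^{2}$)
$- \frac{49083}{Q{\left(I{\left(-3,4 \right)} \right)} + 1096} - \frac{2489}{X{\left(-121 \right)}} = - \frac{49083}{\sqrt{2} \sqrt{5 - 3} + 1096} - \frac{2489}{7 \left(-121\right)^{2}} = - \frac{49083}{\sqrt{2} \sqrt{2} + 1096} - \frac{2489}{7 \cdot 14641} = - \frac{49083}{2 + 1096} - \frac{2489}{102487} = - \frac{49083}{1098} - \frac{2489}{102487} = \left(-49083\right) \frac{1}{1098} - \frac{2489}{102487} = - \frac{16361}{366} - \frac{2489}{102487} = - \frac{1677700781}{37510242}$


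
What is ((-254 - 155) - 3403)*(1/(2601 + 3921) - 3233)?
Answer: 40189201250/3261 ≈ 1.2324e+7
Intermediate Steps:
((-254 - 155) - 3403)*(1/(2601 + 3921) - 3233) = (-409 - 3403)*(1/6522 - 3233) = -3812*(1/6522 - 3233) = -3812*(-21085625/6522) = 40189201250/3261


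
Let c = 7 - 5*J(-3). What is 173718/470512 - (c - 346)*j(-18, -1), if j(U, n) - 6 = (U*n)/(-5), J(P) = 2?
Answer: 985686423/1176280 ≈ 837.97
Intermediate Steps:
j(U, n) = 6 - U*n/5 (j(U, n) = 6 + (U*n)/(-5) = 6 + (U*n)*(-⅕) = 6 - U*n/5)
c = -3 (c = 7 - 5*2 = 7 - 10 = -3)
173718/470512 - (c - 346)*j(-18, -1) = 173718/470512 - (-3 - 346)*(6 - ⅕*(-18)*(-1)) = 173718*(1/470512) - (-349)*(6 - 18/5) = 86859/235256 - (-349)*12/5 = 86859/235256 - 1*(-4188/5) = 86859/235256 + 4188/5 = 985686423/1176280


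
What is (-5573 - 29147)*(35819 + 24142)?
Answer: -2081845920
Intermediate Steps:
(-5573 - 29147)*(35819 + 24142) = -34720*59961 = -2081845920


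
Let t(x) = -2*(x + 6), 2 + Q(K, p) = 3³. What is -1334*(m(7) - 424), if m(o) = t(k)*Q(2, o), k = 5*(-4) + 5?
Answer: -34684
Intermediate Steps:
k = -15 (k = -20 + 5 = -15)
Q(K, p) = 25 (Q(K, p) = -2 + 3³ = -2 + 27 = 25)
t(x) = -12 - 2*x (t(x) = -2*(6 + x) = -12 - 2*x)
m(o) = 450 (m(o) = (-12 - 2*(-15))*25 = (-12 + 30)*25 = 18*25 = 450)
-1334*(m(7) - 424) = -1334*(450 - 424) = -1334*26 = -34684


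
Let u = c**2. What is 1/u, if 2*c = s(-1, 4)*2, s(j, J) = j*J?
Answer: 1/16 ≈ 0.062500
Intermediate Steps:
s(j, J) = J*j
c = -4 (c = ((4*(-1))*2)/2 = (-4*2)/2 = (1/2)*(-8) = -4)
u = 16 (u = (-4)**2 = 16)
1/u = 1/16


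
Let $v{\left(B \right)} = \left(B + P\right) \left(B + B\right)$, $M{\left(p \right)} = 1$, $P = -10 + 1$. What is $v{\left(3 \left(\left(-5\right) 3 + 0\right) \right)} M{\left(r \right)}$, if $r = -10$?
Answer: $4860$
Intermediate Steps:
$P = -9$
$v{\left(B \right)} = 2 B \left(-9 + B\right)$ ($v{\left(B \right)} = \left(B - 9\right) \left(B + B\right) = \left(-9 + B\right) 2 B = 2 B \left(-9 + B\right)$)
$v{\left(3 \left(\left(-5\right) 3 + 0\right) \right)} M{\left(r \right)} = 2 \cdot 3 \left(\left(-5\right) 3 + 0\right) \left(-9 + 3 \left(\left(-5\right) 3 + 0\right)\right) 1 = 2 \cdot 3 \left(-15 + 0\right) \left(-9 + 3 \left(-15 + 0\right)\right) 1 = 2 \cdot 3 \left(-15\right) \left(-9 + 3 \left(-15\right)\right) 1 = 2 \left(-45\right) \left(-9 - 45\right) 1 = 2 \left(-45\right) \left(-54\right) 1 = 4860 \cdot 1 = 4860$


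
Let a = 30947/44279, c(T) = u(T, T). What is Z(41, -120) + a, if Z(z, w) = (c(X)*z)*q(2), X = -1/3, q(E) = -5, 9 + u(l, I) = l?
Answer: 254254301/132837 ≈ 1914.0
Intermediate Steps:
u(l, I) = -9 + l
X = -⅓ (X = -1/3 = -1*⅓ = -⅓ ≈ -0.33333)
c(T) = -9 + T
Z(z, w) = 140*z/3 (Z(z, w) = ((-9 - ⅓)*z)*(-5) = -28*z/3*(-5) = 140*z/3)
a = 30947/44279 (a = 30947*(1/44279) = 30947/44279 ≈ 0.69891)
Z(41, -120) + a = (140/3)*41 + 30947/44279 = 5740/3 + 30947/44279 = 254254301/132837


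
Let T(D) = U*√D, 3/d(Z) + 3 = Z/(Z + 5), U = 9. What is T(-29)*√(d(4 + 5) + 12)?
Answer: 9*I*√37642/11 ≈ 158.74*I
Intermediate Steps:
d(Z) = 3/(-3 + Z/(5 + Z)) (d(Z) = 3/(-3 + Z/(Z + 5)) = 3/(-3 + Z/(5 + Z)))
T(D) = 9*√D
T(-29)*√(d(4 + 5) + 12) = (9*√(-29))*√(3*(-5 - (4 + 5))/(15 + 2*(4 + 5)) + 12) = (9*(I*√29))*√(3*(-5 - 1*9)/(15 + 2*9) + 12) = (9*I*√29)*√(3*(-5 - 9)/(15 + 18) + 12) = (9*I*√29)*√(3*(-14)/33 + 12) = (9*I*√29)*√(3*(1/33)*(-14) + 12) = (9*I*√29)*√(-14/11 + 12) = (9*I*√29)*√(118/11) = (9*I*√29)*(√1298/11) = 9*I*√37642/11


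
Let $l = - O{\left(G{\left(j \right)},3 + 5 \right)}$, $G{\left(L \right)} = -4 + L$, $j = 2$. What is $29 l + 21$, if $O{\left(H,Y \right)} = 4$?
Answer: $-95$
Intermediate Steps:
$l = -4$ ($l = \left(-1\right) 4 = -4$)
$29 l + 21 = 29 \left(-4\right) + 21 = -116 + 21 = -95$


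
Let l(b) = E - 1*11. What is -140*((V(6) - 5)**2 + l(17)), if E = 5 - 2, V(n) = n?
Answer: 980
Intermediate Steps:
E = 3
l(b) = -8 (l(b) = 3 - 1*11 = 3 - 11 = -8)
-140*((V(6) - 5)**2 + l(17)) = -140*((6 - 5)**2 - 8) = -140*(1**2 - 8) = -140*(1 - 8) = -140*(-7) = 980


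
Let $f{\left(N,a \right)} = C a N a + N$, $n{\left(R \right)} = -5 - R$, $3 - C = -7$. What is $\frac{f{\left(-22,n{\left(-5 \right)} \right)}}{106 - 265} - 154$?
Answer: $- \frac{24464}{159} \approx -153.86$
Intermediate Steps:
$C = 10$ ($C = 3 - -7 = 3 + 7 = 10$)
$f{\left(N,a \right)} = N + 10 N a^{2}$ ($f{\left(N,a \right)} = 10 a N a + N = 10 N a a + N = 10 N a^{2} + N = N + 10 N a^{2}$)
$\frac{f{\left(-22,n{\left(-5 \right)} \right)}}{106 - 265} - 154 = \frac{\left(-22\right) \left(1 + 10 \left(-5 - -5\right)^{2}\right)}{106 - 265} - 154 = \frac{\left(-22\right) \left(1 + 10 \left(-5 + 5\right)^{2}\right)}{-159} - 154 = - 22 \left(1 + 10 \cdot 0^{2}\right) \left(- \frac{1}{159}\right) - 154 = - 22 \left(1 + 10 \cdot 0\right) \left(- \frac{1}{159}\right) - 154 = - 22 \left(1 + 0\right) \left(- \frac{1}{159}\right) - 154 = \left(-22\right) 1 \left(- \frac{1}{159}\right) - 154 = \left(-22\right) \left(- \frac{1}{159}\right) - 154 = \frac{22}{159} - 154 = - \frac{24464}{159}$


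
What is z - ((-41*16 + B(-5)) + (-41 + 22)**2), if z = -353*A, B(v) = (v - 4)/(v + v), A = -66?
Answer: 235921/10 ≈ 23592.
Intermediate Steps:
B(v) = (-4 + v)/(2*v) (B(v) = (-4 + v)/((2*v)) = (-4 + v)*(1/(2*v)) = (-4 + v)/(2*v))
z = 23298 (z = -353*(-66) = 23298)
z - ((-41*16 + B(-5)) + (-41 + 22)**2) = 23298 - ((-41*16 + (1/2)*(-4 - 5)/(-5)) + (-41 + 22)**2) = 23298 - ((-656 + (1/2)*(-1/5)*(-9)) + (-19)**2) = 23298 - ((-656 + 9/10) + 361) = 23298 - (-6551/10 + 361) = 23298 - 1*(-2941/10) = 23298 + 2941/10 = 235921/10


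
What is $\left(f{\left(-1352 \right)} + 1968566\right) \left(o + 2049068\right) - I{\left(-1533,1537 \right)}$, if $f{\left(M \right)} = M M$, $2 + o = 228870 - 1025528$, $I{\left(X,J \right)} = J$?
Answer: $4754729398223$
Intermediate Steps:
$o = -796660$ ($o = -2 + \left(228870 - 1025528\right) = -2 - 796658 = -796660$)
$f{\left(M \right)} = M^{2}$
$\left(f{\left(-1352 \right)} + 1968566\right) \left(o + 2049068\right) - I{\left(-1533,1537 \right)} = \left(\left(-1352\right)^{2} + 1968566\right) \left(-796660 + 2049068\right) - 1537 = \left(1827904 + 1968566\right) 1252408 - 1537 = 3796470 \cdot 1252408 - 1537 = 4754729399760 - 1537 = 4754729398223$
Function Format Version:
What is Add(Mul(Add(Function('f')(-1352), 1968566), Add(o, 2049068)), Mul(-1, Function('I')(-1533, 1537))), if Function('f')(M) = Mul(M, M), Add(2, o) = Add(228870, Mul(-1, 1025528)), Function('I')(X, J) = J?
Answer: 4754729398223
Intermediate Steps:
o = -796660 (o = Add(-2, Add(228870, Mul(-1, 1025528))) = Add(-2, Add(228870, -1025528)) = Add(-2, -796658) = -796660)
Function('f')(M) = Pow(M, 2)
Add(Mul(Add(Function('f')(-1352), 1968566), Add(o, 2049068)), Mul(-1, Function('I')(-1533, 1537))) = Add(Mul(Add(Pow(-1352, 2), 1968566), Add(-796660, 2049068)), Mul(-1, 1537)) = Add(Mul(Add(1827904, 1968566), 1252408), -1537) = Add(Mul(3796470, 1252408), -1537) = Add(4754729399760, -1537) = 4754729398223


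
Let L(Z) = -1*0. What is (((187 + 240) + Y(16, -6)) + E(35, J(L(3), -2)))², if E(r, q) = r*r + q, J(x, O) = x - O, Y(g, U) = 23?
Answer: 2812329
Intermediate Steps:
L(Z) = 0
E(r, q) = q + r² (E(r, q) = r² + q = q + r²)
(((187 + 240) + Y(16, -6)) + E(35, J(L(3), -2)))² = (((187 + 240) + 23) + ((0 - 1*(-2)) + 35²))² = ((427 + 23) + ((0 + 2) + 1225))² = (450 + (2 + 1225))² = (450 + 1227)² = 1677² = 2812329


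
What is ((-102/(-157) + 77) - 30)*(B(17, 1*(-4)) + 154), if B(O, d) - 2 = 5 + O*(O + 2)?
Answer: 3620804/157 ≈ 23062.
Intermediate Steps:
B(O, d) = 7 + O*(2 + O) (B(O, d) = 2 + (5 + O*(O + 2)) = 2 + (5 + O*(2 + O)) = 7 + O*(2 + O))
((-102/(-157) + 77) - 30)*(B(17, 1*(-4)) + 154) = ((-102/(-157) + 77) - 30)*((7 + 17² + 2*17) + 154) = ((-102*(-1/157) + 77) - 30)*((7 + 289 + 34) + 154) = ((102/157 + 77) - 30)*(330 + 154) = (12191/157 - 30)*484 = (7481/157)*484 = 3620804/157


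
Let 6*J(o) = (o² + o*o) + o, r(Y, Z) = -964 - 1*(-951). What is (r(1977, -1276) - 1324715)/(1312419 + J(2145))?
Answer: -2649456/5692903 ≈ -0.46540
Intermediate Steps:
r(Y, Z) = -13 (r(Y, Z) = -964 + 951 = -13)
J(o) = o²/3 + o/6 (J(o) = ((o² + o*o) + o)/6 = ((o² + o²) + o)/6 = (2*o² + o)/6 = (o + 2*o²)/6 = o²/3 + o/6)
(r(1977, -1276) - 1324715)/(1312419 + J(2145)) = (-13 - 1324715)/(1312419 + (⅙)*2145*(1 + 2*2145)) = -1324728/(1312419 + (⅙)*2145*(1 + 4290)) = -1324728/(1312419 + (⅙)*2145*4291) = -1324728/(1312419 + 3068065/2) = -1324728/5692903/2 = -1324728*2/5692903 = -2649456/5692903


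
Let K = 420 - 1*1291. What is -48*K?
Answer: 41808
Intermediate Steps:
K = -871 (K = 420 - 1291 = -871)
-48*K = -48*(-871) = -1*(-41808) = 41808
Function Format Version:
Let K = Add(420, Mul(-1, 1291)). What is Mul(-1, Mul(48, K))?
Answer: 41808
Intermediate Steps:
K = -871 (K = Add(420, -1291) = -871)
Mul(-1, Mul(48, K)) = Mul(-1, Mul(48, -871)) = Mul(-1, -41808) = 41808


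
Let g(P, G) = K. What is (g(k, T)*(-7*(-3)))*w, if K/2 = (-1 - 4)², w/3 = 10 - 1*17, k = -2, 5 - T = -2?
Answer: -22050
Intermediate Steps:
T = 7 (T = 5 - 1*(-2) = 5 + 2 = 7)
w = -21 (w = 3*(10 - 1*17) = 3*(10 - 17) = 3*(-7) = -21)
K = 50 (K = 2*(-1 - 4)² = 2*(-5)² = 2*25 = 50)
g(P, G) = 50
(g(k, T)*(-7*(-3)))*w = (50*(-7*(-3)))*(-21) = (50*21)*(-21) = 1050*(-21) = -22050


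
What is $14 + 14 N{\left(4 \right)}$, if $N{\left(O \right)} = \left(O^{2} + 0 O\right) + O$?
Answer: $294$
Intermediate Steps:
$N{\left(O \right)} = O + O^{2}$ ($N{\left(O \right)} = \left(O^{2} + 0\right) + O = O^{2} + O = O + O^{2}$)
$14 + 14 N{\left(4 \right)} = 14 + 14 \cdot 4 \left(1 + 4\right) = 14 + 14 \cdot 4 \cdot 5 = 14 + 14 \cdot 20 = 14 + 280 = 294$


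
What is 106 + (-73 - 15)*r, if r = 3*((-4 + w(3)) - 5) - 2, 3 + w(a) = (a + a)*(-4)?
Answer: 9786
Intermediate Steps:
w(a) = -3 - 8*a (w(a) = -3 + (a + a)*(-4) = -3 + (2*a)*(-4) = -3 - 8*a)
r = -110 (r = 3*((-4 + (-3 - 8*3)) - 5) - 2 = 3*((-4 + (-3 - 24)) - 5) - 2 = 3*((-4 - 27) - 5) - 2 = 3*(-31 - 5) - 2 = 3*(-36) - 2 = -108 - 2 = -110)
106 + (-73 - 15)*r = 106 + (-73 - 15)*(-110) = 106 - 88*(-110) = 106 + 9680 = 9786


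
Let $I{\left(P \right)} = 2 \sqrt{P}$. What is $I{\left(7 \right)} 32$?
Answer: $64 \sqrt{7} \approx 169.33$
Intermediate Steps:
$I{\left(7 \right)} 32 = 2 \sqrt{7} \cdot 32 = 64 \sqrt{7}$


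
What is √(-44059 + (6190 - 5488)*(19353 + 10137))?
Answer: √20657921 ≈ 4545.1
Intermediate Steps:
√(-44059 + (6190 - 5488)*(19353 + 10137)) = √(-44059 + 702*29490) = √(-44059 + 20701980) = √20657921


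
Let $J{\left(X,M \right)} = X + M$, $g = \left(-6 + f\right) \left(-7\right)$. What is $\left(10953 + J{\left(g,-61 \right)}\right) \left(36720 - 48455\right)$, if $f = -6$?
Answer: $-128803360$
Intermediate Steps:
$g = 84$ ($g = \left(-6 - 6\right) \left(-7\right) = \left(-12\right) \left(-7\right) = 84$)
$J{\left(X,M \right)} = M + X$
$\left(10953 + J{\left(g,-61 \right)}\right) \left(36720 - 48455\right) = \left(10953 + \left(-61 + 84\right)\right) \left(36720 - 48455\right) = \left(10953 + 23\right) \left(-11735\right) = 10976 \left(-11735\right) = -128803360$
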